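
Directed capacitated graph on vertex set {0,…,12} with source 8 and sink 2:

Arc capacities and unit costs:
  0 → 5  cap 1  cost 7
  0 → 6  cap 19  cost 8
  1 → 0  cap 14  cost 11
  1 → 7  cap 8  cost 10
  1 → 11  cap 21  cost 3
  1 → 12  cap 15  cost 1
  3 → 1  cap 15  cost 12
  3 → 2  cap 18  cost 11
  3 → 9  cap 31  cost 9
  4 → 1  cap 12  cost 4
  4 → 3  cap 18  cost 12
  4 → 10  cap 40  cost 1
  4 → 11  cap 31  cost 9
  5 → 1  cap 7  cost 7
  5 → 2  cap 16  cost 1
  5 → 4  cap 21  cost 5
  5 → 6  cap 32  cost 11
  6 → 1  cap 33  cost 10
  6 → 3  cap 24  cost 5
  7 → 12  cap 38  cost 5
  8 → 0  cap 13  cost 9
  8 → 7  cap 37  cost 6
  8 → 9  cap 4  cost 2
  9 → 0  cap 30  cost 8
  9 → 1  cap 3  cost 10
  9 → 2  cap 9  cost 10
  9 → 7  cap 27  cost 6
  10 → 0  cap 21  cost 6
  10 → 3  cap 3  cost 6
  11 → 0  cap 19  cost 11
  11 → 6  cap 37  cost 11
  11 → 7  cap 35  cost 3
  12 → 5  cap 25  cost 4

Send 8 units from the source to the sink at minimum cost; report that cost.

Minimum cost for 8 units: 112

shortest-cost path #1: 8→9→2 push 4 @ unit cost 12 (adds 48)
shortest-cost path #2: 8→7→12→5→2 push 4 @ unit cost 16 (adds 64)
total cost = 112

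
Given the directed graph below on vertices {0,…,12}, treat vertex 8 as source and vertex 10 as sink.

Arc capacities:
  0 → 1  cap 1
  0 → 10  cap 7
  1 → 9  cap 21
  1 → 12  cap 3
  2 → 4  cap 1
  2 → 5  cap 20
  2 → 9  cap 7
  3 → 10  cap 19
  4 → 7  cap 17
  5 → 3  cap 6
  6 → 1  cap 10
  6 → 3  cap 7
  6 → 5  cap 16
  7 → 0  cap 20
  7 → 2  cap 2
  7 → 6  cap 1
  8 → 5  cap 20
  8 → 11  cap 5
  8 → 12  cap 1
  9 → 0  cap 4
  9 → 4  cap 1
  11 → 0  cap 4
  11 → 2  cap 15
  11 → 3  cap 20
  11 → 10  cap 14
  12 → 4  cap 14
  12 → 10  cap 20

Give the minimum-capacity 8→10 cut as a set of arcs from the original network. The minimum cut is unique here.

Min-cut arcs: {(5,3), (8,11), (8,12)} (total capacity 12)

augment #1: 8→11→10 push 5
augment #2: 8→12→10 push 1
augment #3: 8→5→3→10 push 6
max flow = 12; residual-reachable set from 8 gives S-side
cut edges (S→T): {(5,3), (8,11), (8,12)} total cap 12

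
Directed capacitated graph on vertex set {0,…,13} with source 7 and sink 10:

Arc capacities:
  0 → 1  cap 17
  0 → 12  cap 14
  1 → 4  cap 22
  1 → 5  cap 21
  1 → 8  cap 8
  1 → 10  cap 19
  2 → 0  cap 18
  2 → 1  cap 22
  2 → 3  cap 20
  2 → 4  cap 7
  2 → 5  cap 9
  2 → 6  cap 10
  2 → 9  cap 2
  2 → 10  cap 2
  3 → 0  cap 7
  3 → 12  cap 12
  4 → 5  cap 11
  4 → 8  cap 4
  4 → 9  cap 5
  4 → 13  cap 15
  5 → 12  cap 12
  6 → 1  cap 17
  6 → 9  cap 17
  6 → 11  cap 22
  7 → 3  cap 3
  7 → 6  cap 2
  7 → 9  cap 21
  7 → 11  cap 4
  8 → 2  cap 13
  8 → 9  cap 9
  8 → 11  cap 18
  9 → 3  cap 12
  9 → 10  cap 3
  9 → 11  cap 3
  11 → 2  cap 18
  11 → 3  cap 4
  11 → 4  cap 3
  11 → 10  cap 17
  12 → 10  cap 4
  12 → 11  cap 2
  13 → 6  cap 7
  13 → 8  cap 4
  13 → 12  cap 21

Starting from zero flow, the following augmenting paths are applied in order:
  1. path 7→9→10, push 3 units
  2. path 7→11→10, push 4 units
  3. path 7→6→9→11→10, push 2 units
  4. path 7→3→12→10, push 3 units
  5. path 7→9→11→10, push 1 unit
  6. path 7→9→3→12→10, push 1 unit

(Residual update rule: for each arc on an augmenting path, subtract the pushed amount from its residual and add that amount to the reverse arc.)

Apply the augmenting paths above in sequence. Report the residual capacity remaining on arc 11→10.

Residual capacity of (11,10): 10

after path 1 (7→9→10, push 3): res(11,10)=17
after path 2 (7→11→10, push 4): res(11,10)=13
after path 3 (7→6→9→11→10, push 2): res(11,10)=11
after path 4 (7→3→12→10, push 3): res(11,10)=11
after path 5 (7→9→11→10, push 1): res(11,10)=10
after path 6 (7→9→3→12→10, push 1): res(11,10)=10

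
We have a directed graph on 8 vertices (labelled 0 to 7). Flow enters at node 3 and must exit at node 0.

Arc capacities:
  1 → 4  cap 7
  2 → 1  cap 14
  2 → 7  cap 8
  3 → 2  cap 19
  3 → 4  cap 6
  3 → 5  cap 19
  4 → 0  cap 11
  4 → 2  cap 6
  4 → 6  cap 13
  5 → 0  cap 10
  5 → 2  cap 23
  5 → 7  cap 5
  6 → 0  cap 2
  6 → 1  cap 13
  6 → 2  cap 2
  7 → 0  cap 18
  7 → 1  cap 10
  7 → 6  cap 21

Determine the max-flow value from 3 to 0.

Maximum flow value: 36

augment #1: 3→4→0 bottleneck 6, total now 6
augment #2: 3→5→0 bottleneck 10, total now 16
augment #3: 3→2→7→0 bottleneck 8, total now 24
augment #4: 3→5→7→0 bottleneck 5, total now 29
augment #5: 3→2→1→4→0 bottleneck 5, total now 34
augment #6: 3→2→1→4→6→0 bottleneck 2, total now 36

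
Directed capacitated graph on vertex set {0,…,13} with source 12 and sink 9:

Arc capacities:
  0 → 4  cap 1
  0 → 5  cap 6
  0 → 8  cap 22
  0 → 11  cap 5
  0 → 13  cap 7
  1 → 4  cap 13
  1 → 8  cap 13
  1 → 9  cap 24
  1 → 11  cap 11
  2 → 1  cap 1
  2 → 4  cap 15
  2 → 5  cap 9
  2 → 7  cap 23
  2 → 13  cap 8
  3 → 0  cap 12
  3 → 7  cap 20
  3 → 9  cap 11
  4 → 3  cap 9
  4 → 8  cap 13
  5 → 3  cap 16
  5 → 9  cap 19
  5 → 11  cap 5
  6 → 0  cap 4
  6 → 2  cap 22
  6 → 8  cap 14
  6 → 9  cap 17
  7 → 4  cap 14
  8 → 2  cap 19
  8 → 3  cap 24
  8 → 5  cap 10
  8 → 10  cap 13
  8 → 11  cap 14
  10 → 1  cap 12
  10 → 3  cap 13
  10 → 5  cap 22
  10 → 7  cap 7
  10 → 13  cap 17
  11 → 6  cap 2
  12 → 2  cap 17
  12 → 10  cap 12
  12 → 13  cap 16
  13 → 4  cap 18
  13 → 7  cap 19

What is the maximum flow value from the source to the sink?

Maximum flow value: 44

augment #1: 12→2→1→9 bottleneck 1, total now 1
augment #2: 12→2→5→9 bottleneck 9, total now 10
augment #3: 12→10→1→9 bottleneck 12, total now 22
augment #4: 12→2→4→3→9 bottleneck 7, total now 29
augment #5: 12→13→4→3→9 bottleneck 2, total now 31
augment #6: 12→13→4→8→3→9 bottleneck 2, total now 33
augment #7: 12→13→4→8→5→9 bottleneck 10, total now 43
augment #8: 12→13→4→8→11→6→9 bottleneck 1, total now 44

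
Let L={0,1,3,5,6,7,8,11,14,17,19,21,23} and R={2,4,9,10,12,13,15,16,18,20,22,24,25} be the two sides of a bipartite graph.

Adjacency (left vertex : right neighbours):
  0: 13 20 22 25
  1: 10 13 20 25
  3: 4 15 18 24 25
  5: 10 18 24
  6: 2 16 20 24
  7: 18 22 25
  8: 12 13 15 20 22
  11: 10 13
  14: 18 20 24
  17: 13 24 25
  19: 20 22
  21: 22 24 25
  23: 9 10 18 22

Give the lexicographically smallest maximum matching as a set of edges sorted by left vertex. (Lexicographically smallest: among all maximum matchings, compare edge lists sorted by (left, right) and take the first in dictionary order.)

|M| = 11 (so the lex-smallest maximum matching has 11 edges)
process left vertices in ascending order; for each, take the smallest-labelled available neighbour that still permits 11 edges overall, or leave it unmatched if none does
lex-smallest matching: {0-13, 1-10, 3-4, 5-18, 6-2, 7-22, 8-12, 14-20, 17-24, 21-25, 23-9}

Lex-smallest maximum matching: {(0,13), (1,10), (3,4), (5,18), (6,2), (7,22), (8,12), (14,20), (17,24), (21,25), (23,9)}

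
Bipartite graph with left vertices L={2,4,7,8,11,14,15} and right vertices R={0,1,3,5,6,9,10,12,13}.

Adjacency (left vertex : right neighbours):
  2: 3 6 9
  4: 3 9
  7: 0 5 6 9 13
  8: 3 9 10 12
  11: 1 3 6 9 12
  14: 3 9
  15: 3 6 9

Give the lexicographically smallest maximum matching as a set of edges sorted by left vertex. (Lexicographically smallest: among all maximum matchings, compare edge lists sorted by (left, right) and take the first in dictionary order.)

|M| = 6 (so the lex-smallest maximum matching has 6 edges)
process left vertices in ascending order; for each, take the smallest-labelled available neighbour that still permits 6 edges overall, or leave it unmatched if none does
lex-smallest matching: {2-3, 4-9, 7-0, 8-10, 11-1, 15-6}

Lex-smallest maximum matching: {(2,3), (4,9), (7,0), (8,10), (11,1), (15,6)}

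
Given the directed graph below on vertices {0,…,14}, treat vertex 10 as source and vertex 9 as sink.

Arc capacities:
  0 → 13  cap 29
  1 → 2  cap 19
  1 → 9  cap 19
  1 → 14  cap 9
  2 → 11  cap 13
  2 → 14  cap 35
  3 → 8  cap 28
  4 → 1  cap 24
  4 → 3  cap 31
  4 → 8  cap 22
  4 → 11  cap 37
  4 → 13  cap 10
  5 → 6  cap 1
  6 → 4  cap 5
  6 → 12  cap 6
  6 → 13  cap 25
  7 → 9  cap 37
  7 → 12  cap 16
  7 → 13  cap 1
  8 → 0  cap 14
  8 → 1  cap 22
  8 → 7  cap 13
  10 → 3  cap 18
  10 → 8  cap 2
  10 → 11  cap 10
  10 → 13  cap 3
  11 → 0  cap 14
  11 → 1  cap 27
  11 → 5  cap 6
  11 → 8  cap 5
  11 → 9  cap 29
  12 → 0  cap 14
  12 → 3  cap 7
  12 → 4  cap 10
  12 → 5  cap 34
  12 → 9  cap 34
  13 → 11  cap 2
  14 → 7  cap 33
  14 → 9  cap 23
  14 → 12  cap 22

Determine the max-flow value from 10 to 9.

augment #1: 10→11→9 bottleneck 10, total now 10
augment #2: 10→8→1→9 bottleneck 2, total now 12
augment #3: 10→13→11→9 bottleneck 2, total now 14
augment #4: 10→3→8→1→9 bottleneck 17, total now 31
augment #5: 10→3→8→7→9 bottleneck 1, total now 32

Maximum flow value: 32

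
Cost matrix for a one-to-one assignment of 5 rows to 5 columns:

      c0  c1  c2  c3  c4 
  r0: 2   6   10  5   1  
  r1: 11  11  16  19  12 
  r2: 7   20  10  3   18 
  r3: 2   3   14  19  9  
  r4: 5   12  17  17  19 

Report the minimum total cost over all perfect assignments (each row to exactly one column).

optimal assignment: row0→col4 (cost 1), row1→col2 (cost 16), row2→col3 (cost 3), row3→col1 (cost 3), row4→col0 (cost 5)
total = 1 + 16 + 3 + 3 + 5 = 28

Minimum assignment cost: 28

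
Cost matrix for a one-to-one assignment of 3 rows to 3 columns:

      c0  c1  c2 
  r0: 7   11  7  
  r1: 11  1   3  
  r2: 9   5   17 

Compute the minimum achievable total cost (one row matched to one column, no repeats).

optimal assignment: row0→col0 (cost 7), row1→col2 (cost 3), row2→col1 (cost 5)
total = 7 + 3 + 5 = 15

Minimum assignment cost: 15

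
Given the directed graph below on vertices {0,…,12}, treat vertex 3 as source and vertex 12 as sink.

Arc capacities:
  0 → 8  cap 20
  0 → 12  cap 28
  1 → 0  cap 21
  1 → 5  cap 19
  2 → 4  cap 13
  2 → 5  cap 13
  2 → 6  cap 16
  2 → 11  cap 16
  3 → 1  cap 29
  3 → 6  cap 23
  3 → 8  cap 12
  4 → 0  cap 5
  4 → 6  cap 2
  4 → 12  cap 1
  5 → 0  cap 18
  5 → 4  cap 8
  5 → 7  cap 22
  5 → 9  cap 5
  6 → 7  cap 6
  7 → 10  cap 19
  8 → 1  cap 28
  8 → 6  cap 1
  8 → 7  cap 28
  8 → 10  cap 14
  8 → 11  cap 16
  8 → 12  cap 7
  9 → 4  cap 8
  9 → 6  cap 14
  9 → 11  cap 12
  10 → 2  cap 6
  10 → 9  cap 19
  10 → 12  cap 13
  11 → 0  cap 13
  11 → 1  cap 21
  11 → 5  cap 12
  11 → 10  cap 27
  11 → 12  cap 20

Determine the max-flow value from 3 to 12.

Maximum flow value: 47

augment #1: 3→8→12 bottleneck 7, total now 7
augment #2: 3→1→0→12 bottleneck 21, total now 28
augment #3: 3→8→10→12 bottleneck 5, total now 33
augment #4: 3→1→5→0→12 bottleneck 7, total now 40
augment #5: 3→1→5→4→12 bottleneck 1, total now 41
augment #6: 3→6→7→10→12 bottleneck 6, total now 47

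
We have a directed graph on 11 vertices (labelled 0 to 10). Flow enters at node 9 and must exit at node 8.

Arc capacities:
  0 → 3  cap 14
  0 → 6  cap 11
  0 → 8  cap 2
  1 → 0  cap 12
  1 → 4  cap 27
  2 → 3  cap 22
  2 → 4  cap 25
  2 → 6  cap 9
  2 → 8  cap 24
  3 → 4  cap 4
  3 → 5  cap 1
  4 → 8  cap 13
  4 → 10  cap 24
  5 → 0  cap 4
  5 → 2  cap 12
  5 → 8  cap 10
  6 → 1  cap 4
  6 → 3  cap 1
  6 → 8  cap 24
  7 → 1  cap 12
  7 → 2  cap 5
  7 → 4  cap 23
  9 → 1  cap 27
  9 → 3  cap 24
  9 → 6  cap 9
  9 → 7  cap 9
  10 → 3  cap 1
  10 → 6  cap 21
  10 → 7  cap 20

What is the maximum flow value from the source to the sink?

augment #1: 9→6→8 bottleneck 9, total now 9
augment #2: 9→1→0→8 bottleneck 2, total now 11
augment #3: 9→1→4→8 bottleneck 13, total now 24
augment #4: 9→3→5→8 bottleneck 1, total now 25
augment #5: 9→7→2→8 bottleneck 5, total now 30
augment #6: 9→1→0→6→8 bottleneck 10, total now 40
augment #7: 9→1→4→10→6→8 bottleneck 2, total now 42
augment #8: 9→3→4→10→6→8 bottleneck 3, total now 45

Maximum flow value: 45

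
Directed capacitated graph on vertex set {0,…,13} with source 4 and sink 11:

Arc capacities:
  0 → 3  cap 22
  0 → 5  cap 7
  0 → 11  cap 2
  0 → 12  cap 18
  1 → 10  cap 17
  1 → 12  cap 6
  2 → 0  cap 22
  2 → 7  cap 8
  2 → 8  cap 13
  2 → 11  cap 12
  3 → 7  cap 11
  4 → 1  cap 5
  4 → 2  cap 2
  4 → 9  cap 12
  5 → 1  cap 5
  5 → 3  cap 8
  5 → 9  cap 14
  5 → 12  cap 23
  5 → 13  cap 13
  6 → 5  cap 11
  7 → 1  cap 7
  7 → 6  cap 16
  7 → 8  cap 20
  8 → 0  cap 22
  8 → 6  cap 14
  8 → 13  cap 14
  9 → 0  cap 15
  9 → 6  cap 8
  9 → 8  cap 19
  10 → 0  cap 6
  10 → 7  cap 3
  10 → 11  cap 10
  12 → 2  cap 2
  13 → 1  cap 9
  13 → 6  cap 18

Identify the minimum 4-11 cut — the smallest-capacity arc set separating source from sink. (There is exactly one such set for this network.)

augment #1: 4→2→11 push 2
augment #2: 4→1→10→11 push 5
augment #3: 4→9→0→11 push 2
augment #4: 4→9→0→12→2→11 push 2
augment #5: 4→9→0→5→1→10→11 push 5
max flow = 16; residual-reachable set from 4 gives S-side
cut edges (S→T): {(0,11), (4,2), (10,11), (12,2)} total cap 16

Min-cut arcs: {(0,11), (4,2), (10,11), (12,2)} (total capacity 16)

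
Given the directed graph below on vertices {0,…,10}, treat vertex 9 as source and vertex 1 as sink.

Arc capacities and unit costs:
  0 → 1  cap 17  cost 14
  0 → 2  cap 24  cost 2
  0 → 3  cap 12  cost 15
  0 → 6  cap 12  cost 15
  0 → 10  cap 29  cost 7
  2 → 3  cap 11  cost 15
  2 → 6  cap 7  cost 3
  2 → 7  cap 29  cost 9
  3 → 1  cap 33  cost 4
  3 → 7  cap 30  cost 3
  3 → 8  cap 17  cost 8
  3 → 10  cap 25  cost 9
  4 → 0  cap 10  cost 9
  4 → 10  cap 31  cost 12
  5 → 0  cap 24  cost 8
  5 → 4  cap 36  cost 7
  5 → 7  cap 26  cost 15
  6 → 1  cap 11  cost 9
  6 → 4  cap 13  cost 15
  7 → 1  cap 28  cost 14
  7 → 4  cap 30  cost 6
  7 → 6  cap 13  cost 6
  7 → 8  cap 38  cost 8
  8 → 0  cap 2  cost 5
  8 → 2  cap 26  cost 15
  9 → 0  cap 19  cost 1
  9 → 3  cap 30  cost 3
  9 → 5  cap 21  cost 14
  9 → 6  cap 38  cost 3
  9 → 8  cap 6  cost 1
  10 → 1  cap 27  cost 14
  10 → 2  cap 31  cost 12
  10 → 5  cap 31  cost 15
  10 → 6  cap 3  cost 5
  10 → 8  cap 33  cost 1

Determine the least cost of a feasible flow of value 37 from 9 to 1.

Minimum cost for 37 units: 294

shortest-cost path #1: 9→3→1 push 30 @ unit cost 7 (adds 210)
shortest-cost path #2: 9→6→1 push 7 @ unit cost 12 (adds 84)
total cost = 294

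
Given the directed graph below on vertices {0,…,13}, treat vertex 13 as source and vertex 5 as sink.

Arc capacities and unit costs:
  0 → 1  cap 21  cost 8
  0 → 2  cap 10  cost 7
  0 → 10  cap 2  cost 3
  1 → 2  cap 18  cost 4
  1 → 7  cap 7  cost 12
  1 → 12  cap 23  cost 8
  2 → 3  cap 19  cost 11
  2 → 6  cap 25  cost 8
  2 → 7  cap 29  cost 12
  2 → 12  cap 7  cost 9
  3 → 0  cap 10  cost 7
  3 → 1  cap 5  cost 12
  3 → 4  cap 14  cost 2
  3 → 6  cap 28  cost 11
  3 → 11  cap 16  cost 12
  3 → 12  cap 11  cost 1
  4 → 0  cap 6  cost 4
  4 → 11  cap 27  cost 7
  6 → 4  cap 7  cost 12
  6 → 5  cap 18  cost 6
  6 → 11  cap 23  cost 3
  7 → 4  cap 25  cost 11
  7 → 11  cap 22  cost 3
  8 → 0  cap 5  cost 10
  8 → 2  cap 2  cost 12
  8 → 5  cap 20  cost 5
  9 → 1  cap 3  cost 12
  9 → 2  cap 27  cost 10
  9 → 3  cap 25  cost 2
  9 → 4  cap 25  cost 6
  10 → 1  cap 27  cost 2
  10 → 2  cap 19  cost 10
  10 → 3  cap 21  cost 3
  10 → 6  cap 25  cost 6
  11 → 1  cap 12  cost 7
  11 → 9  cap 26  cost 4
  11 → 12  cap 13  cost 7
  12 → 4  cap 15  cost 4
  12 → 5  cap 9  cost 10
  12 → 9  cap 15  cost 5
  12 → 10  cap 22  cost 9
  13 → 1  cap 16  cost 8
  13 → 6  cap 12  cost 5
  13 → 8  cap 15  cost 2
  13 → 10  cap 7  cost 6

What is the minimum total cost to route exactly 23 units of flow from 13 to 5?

shortest-cost path #1: 13→8→5 push 15 @ unit cost 7 (adds 105)
shortest-cost path #2: 13→6→5 push 8 @ unit cost 11 (adds 88)
total cost = 193

Minimum cost for 23 units: 193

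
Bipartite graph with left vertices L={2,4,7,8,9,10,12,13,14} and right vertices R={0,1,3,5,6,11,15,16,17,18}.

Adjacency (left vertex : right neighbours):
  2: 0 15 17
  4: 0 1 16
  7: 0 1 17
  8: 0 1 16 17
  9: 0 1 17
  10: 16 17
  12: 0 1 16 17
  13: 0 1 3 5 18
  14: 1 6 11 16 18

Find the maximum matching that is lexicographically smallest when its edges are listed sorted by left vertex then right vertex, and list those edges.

Lex-smallest maximum matching: {(2,15), (4,0), (7,1), (8,16), (9,17), (13,3), (14,6)}

|M| = 7 (so the lex-smallest maximum matching has 7 edges)
process left vertices in ascending order; for each, take the smallest-labelled available neighbour that still permits 7 edges overall, or leave it unmatched if none does
lex-smallest matching: {2-15, 4-0, 7-1, 8-16, 9-17, 13-3, 14-6}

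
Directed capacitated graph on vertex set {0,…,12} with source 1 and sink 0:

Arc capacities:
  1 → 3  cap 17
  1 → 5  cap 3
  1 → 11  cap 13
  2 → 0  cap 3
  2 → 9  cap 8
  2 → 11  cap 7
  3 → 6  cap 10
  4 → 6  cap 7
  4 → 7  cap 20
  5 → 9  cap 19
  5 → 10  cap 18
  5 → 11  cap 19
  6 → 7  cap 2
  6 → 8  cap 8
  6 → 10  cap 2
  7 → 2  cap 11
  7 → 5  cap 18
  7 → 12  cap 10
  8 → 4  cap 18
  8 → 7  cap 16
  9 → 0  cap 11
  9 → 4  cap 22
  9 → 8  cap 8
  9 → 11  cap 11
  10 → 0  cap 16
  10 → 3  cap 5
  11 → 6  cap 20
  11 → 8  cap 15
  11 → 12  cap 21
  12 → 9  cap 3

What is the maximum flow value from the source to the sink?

augment #1: 1→5→9→0 bottleneck 3, total now 3
augment #2: 1→3→6→10→0 bottleneck 2, total now 5
augment #3: 1→11→12→9→0 bottleneck 3, total now 8
augment #4: 1→3→6→7→2→0 bottleneck 2, total now 10
augment #5: 1→11→8→7→2→0 bottleneck 1, total now 11
augment #6: 1→11→8→7→2→9→0 bottleneck 5, total now 16
augment #7: 1→11→8→7→5→10→0 bottleneck 4, total now 20
augment #8: 1→3→6→8→7→5→10→0 bottleneck 6, total now 26

Maximum flow value: 26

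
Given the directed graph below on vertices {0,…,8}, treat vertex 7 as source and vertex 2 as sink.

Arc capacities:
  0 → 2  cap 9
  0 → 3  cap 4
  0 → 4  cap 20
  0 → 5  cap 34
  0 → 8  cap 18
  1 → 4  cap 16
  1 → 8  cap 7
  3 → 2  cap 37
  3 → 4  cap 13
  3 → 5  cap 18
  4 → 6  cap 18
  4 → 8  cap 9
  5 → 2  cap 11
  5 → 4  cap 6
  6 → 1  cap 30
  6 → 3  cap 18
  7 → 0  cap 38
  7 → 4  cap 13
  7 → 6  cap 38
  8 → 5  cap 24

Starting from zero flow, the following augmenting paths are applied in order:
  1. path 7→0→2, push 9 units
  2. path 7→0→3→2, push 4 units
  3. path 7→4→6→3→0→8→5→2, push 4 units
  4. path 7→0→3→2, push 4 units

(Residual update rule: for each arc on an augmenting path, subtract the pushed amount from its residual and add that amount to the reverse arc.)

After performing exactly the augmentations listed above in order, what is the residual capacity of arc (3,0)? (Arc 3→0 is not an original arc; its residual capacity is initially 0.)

Residual capacity of (3,0): 4

after path 1 (7→0→2, push 9): res(3,0)=0
after path 2 (7→0→3→2, push 4): res(3,0)=4
after path 3 (7→4→6→3→0→8→5→2, push 4): res(3,0)=0
after path 4 (7→0→3→2, push 4): res(3,0)=4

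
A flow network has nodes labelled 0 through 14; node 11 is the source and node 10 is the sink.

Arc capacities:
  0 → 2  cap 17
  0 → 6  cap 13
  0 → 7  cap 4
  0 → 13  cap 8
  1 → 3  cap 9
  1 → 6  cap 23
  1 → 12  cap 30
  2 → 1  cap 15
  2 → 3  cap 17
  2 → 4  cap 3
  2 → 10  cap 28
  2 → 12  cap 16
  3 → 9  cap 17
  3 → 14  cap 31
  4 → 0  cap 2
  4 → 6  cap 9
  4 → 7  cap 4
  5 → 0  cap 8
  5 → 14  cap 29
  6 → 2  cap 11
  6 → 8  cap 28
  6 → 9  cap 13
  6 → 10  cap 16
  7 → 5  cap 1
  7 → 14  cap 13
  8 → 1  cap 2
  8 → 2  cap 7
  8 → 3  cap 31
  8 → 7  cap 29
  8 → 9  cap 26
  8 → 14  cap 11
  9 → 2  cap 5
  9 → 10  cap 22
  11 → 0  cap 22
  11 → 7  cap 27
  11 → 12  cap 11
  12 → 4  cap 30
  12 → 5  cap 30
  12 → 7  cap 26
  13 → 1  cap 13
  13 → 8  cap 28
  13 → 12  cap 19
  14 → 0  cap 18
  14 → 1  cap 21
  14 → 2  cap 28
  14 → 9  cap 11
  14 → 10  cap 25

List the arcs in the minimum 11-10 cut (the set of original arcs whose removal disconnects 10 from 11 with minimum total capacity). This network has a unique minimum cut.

augment #1: 11→0→2→10 push 17
augment #2: 11→0→6→10 push 5
augment #3: 11→7→14→10 push 13
augment #4: 11→7→5→14→10 push 1
augment #5: 11→12→4→6→10 push 9
augment #6: 11→12→5→14→10 push 2
max flow = 47; residual-reachable set from 11 gives S-side
cut edges (S→T): {(7,5), (7,14), (11,0), (11,12)} total cap 47

Min-cut arcs: {(7,5), (7,14), (11,0), (11,12)} (total capacity 47)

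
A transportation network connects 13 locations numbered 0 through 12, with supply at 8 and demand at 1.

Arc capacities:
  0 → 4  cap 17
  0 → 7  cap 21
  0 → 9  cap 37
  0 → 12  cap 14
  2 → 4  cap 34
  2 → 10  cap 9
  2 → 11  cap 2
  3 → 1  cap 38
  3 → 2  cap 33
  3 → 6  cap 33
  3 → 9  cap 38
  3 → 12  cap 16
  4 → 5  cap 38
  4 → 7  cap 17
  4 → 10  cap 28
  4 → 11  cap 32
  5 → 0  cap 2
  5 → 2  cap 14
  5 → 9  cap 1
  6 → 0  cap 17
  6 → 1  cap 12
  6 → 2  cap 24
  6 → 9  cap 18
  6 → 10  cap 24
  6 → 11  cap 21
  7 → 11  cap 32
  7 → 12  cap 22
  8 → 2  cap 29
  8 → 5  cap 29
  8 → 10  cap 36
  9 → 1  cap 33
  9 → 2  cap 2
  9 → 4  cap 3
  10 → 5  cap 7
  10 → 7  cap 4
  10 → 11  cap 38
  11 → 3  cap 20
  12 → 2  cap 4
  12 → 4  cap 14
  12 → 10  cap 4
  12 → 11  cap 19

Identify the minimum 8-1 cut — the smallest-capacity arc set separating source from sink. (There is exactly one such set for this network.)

augment #1: 8→5→9→1 push 1
augment #2: 8→2→11→3→1 push 2
augment #3: 8→5→0→9→1 push 2
augment #4: 8→10→11→3→1 push 18
max flow = 23; residual-reachable set from 8 gives S-side
cut edges (S→T): {(5,0), (5,9), (11,3)} total cap 23

Min-cut arcs: {(5,0), (5,9), (11,3)} (total capacity 23)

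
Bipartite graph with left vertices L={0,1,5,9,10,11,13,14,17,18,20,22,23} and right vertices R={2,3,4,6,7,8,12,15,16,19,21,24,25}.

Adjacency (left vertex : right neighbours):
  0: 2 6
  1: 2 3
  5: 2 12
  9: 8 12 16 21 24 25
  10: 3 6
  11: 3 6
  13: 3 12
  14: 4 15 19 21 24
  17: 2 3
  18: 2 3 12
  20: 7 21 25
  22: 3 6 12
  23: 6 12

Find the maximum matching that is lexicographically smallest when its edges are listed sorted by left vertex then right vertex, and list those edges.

|M| = 7 (so the lex-smallest maximum matching has 7 edges)
process left vertices in ascending order; for each, take the smallest-labelled available neighbour that still permits 7 edges overall, or leave it unmatched if none does
lex-smallest matching: {0-2, 1-3, 5-12, 9-8, 10-6, 14-4, 20-7}

Lex-smallest maximum matching: {(0,2), (1,3), (5,12), (9,8), (10,6), (14,4), (20,7)}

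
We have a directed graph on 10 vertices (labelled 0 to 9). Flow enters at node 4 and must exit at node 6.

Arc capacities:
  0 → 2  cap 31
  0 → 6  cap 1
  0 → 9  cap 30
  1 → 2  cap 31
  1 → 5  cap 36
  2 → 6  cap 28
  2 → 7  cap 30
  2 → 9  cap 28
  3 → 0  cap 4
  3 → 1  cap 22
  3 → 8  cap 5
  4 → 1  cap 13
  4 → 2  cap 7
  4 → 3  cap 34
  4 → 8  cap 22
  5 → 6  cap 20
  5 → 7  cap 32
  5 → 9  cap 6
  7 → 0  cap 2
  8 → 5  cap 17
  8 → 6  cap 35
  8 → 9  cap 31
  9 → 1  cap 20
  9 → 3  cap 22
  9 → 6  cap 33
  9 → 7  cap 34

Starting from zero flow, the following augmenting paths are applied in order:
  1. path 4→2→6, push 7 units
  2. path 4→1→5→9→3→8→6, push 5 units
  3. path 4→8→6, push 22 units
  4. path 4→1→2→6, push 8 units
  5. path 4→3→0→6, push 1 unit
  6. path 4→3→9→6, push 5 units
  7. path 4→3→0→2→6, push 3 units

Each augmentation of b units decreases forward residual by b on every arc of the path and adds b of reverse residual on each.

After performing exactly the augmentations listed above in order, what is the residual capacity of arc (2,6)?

Residual capacity of (2,6): 10

after path 1 (4→2→6, push 7): res(2,6)=21
after path 2 (4→1→5→9→3→8→6, push 5): res(2,6)=21
after path 3 (4→8→6, push 22): res(2,6)=21
after path 4 (4→1→2→6, push 8): res(2,6)=13
after path 5 (4→3→0→6, push 1): res(2,6)=13
after path 6 (4→3→9→6, push 5): res(2,6)=13
after path 7 (4→3→0→2→6, push 3): res(2,6)=10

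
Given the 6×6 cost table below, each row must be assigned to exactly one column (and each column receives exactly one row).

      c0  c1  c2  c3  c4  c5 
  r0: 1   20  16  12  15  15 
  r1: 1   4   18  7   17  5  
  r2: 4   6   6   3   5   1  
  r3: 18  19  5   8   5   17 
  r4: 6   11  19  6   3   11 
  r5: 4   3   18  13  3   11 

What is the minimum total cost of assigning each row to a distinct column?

Minimum assignment cost: 20

one of 3 optimal assignments: row0→col0 (cost 1), row1→col1 (cost 4), row2→col5 (cost 1), row3→col2 (cost 5), row4→col3 (cost 6), row5→col4 (cost 3)
total = 1 + 4 + 1 + 5 + 6 + 3 = 20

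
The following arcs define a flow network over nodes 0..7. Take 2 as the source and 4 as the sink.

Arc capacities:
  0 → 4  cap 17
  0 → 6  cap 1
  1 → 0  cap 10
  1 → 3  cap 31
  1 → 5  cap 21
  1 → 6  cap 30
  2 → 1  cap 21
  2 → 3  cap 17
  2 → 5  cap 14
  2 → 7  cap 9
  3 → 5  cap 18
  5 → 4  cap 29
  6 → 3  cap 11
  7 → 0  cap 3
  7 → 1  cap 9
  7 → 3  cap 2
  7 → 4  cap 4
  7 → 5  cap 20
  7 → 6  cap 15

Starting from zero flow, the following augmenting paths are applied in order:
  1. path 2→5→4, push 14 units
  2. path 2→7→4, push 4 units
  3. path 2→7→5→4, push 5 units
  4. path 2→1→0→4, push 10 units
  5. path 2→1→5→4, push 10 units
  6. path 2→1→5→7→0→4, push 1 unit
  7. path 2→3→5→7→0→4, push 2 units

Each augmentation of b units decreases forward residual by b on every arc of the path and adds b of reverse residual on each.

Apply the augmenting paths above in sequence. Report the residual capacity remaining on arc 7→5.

after path 1 (2→5→4, push 14): res(7,5)=20
after path 2 (2→7→4, push 4): res(7,5)=20
after path 3 (2→7→5→4, push 5): res(7,5)=15
after path 4 (2→1→0→4, push 10): res(7,5)=15
after path 5 (2→1→5→4, push 10): res(7,5)=15
after path 6 (2→1→5→7→0→4, push 1): res(7,5)=16
after path 7 (2→3→5→7→0→4, push 2): res(7,5)=18

Residual capacity of (7,5): 18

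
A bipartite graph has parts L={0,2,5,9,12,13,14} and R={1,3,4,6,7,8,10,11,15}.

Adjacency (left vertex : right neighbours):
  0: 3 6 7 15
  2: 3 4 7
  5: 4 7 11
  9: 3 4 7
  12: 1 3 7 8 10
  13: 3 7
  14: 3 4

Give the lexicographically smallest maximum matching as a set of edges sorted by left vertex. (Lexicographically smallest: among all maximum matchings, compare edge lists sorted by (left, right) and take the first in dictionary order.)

|M| = 6 (so the lex-smallest maximum matching has 6 edges)
process left vertices in ascending order; for each, take the smallest-labelled available neighbour that still permits 6 edges overall, or leave it unmatched if none does
lex-smallest matching: {0-6, 2-3, 5-11, 9-4, 12-1, 13-7}

Lex-smallest maximum matching: {(0,6), (2,3), (5,11), (9,4), (12,1), (13,7)}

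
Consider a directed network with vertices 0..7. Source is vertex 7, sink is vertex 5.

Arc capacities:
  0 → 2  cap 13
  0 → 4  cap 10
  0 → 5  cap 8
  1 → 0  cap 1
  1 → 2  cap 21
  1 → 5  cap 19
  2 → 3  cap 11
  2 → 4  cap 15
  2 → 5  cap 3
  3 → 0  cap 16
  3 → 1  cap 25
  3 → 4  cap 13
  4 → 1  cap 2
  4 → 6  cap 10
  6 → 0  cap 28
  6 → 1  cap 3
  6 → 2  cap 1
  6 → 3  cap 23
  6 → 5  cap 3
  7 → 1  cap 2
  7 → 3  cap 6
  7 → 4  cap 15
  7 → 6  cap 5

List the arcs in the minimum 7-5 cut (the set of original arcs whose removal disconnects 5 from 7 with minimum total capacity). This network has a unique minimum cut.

Min-cut arcs: {(4,1), (4,6), (7,1), (7,3), (7,6)} (total capacity 25)

augment #1: 7→1→5 push 2
augment #2: 7→6→5 push 3
augment #3: 7→3→0→5 push 6
augment #4: 7→4→1→5 push 2
augment #5: 7→6→0→5 push 2
augment #6: 7→4→6→1→5 push 3
augment #7: 7→4→6→2→5 push 1
augment #8: 7→4→6→0→2→5 push 2
augment #9: 7→4→6→3→1→5 push 4
max flow = 25; residual-reachable set from 7 gives S-side
cut edges (S→T): {(4,1), (4,6), (7,1), (7,3), (7,6)} total cap 25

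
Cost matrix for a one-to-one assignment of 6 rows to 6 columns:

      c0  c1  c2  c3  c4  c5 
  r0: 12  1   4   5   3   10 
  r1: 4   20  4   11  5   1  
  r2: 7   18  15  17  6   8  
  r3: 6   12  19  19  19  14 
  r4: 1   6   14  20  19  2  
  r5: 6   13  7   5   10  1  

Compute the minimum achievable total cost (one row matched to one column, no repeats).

Minimum assignment cost: 24

optimal assignment: row0→col1 (cost 1), row1→col2 (cost 4), row2→col4 (cost 6), row3→col0 (cost 6), row4→col5 (cost 2), row5→col3 (cost 5)
total = 1 + 4 + 6 + 6 + 2 + 5 = 24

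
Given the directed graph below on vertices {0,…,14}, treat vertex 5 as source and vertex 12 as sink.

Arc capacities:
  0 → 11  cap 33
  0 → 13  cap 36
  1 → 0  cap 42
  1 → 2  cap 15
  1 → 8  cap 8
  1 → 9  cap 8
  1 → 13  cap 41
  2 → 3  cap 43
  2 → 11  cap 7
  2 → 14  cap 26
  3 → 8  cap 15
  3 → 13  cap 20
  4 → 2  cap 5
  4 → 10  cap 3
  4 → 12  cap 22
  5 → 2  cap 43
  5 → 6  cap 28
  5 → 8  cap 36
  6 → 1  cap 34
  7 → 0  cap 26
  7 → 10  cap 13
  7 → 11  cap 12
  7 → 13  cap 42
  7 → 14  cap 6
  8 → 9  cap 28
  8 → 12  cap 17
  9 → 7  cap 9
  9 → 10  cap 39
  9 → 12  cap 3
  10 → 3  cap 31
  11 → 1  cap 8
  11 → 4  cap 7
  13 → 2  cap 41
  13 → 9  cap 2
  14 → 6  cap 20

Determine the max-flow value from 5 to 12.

augment #1: 5→8→12 bottleneck 17, total now 17
augment #2: 5→8→9→12 bottleneck 3, total now 20
augment #3: 5→2→11→4→12 bottleneck 7, total now 27

Maximum flow value: 27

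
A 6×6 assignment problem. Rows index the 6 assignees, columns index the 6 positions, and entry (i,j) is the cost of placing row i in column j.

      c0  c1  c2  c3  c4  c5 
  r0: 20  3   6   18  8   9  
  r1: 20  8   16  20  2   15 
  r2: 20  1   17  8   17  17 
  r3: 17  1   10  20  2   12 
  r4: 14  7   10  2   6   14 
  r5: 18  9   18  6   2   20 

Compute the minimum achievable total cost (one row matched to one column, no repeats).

Minimum assignment cost: 41

one of 2 optimal assignments: row0→col2 (cost 6), row1→col4 (cost 2), row2→col1 (cost 1), row3→col5 (cost 12), row4→col0 (cost 14), row5→col3 (cost 6)
total = 6 + 2 + 1 + 12 + 14 + 6 = 41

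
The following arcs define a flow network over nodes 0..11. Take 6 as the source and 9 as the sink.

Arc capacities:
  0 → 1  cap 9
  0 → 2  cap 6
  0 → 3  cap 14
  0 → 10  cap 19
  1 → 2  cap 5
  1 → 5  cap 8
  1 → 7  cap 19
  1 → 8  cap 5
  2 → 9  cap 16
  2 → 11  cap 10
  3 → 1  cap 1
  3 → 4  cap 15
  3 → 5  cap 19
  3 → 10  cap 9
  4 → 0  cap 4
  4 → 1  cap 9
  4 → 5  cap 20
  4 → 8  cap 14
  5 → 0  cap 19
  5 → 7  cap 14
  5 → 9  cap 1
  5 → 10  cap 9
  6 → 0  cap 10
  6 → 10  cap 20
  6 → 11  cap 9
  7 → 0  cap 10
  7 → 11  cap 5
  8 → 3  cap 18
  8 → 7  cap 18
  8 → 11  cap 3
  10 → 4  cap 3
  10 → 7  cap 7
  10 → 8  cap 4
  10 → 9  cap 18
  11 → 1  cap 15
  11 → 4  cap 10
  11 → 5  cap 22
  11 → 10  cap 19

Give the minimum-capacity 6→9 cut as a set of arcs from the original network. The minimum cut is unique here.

augment #1: 6→10→9 push 18
augment #2: 6→0→2→9 push 6
augment #3: 6→11→5→9 push 1
augment #4: 6→0→1→2→9 push 4
augment #5: 6→11→1→2→9 push 1
max flow = 30; residual-reachable set from 6 gives S-side
cut edges (S→T): {(0,2), (1,2), (5,9), (10,9)} total cap 30

Min-cut arcs: {(0,2), (1,2), (5,9), (10,9)} (total capacity 30)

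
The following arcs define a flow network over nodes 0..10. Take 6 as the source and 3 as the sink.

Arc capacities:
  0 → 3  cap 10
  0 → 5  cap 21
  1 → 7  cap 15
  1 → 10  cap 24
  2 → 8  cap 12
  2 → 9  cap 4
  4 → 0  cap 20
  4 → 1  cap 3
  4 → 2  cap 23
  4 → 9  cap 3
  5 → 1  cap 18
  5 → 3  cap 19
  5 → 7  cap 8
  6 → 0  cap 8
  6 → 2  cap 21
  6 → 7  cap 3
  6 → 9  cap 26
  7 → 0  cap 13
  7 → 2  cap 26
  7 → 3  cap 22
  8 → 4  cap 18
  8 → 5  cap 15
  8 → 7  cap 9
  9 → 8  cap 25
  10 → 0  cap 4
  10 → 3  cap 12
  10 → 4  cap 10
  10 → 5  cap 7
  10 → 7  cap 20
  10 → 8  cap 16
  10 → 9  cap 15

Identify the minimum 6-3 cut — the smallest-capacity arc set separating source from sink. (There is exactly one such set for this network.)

augment #1: 6→0→3 push 8
augment #2: 6→7→3 push 3
augment #3: 6→2→8→5→3 push 12
augment #4: 6→9→8→5→3 push 3
augment #5: 6→9→8→7→3 push 9
augment #6: 6→9→8→4→0→3 push 2
augment #7: 6→9→8→4→0→5→3 push 4
augment #8: 6→9→8→4→1→7→3 push 3
augment #9: 6→9→8→4→0→5→7→3 push 4
max flow = 48; residual-reachable set from 6 gives S-side
cut edges (S→T): {(2,8), (6,0), (6,7), (9,8)} total cap 48

Min-cut arcs: {(2,8), (6,0), (6,7), (9,8)} (total capacity 48)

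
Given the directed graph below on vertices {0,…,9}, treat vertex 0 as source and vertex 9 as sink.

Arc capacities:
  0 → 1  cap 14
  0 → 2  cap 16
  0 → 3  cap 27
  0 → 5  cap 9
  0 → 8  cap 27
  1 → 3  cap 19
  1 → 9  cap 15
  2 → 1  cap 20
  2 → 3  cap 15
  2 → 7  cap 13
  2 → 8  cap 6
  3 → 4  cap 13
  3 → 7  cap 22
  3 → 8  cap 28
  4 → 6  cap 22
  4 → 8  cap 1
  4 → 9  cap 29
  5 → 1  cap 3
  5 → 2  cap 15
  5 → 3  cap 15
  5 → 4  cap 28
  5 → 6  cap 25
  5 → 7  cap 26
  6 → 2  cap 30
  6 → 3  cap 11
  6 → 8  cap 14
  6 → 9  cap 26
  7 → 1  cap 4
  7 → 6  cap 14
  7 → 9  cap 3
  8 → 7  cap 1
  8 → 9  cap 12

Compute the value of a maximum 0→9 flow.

augment #1: 0→1→9 bottleneck 14, total now 14
augment #2: 0→8→9 bottleneck 12, total now 26
augment #3: 0→2→1→9 bottleneck 1, total now 27
augment #4: 0→2→7→9 bottleneck 3, total now 30
augment #5: 0→3→4→9 bottleneck 13, total now 43
augment #6: 0→5→4→9 bottleneck 9, total now 52
augment #7: 0→2→7→6→9 bottleneck 10, total now 62
augment #8: 0→3→7→6→9 bottleneck 4, total now 66

Maximum flow value: 66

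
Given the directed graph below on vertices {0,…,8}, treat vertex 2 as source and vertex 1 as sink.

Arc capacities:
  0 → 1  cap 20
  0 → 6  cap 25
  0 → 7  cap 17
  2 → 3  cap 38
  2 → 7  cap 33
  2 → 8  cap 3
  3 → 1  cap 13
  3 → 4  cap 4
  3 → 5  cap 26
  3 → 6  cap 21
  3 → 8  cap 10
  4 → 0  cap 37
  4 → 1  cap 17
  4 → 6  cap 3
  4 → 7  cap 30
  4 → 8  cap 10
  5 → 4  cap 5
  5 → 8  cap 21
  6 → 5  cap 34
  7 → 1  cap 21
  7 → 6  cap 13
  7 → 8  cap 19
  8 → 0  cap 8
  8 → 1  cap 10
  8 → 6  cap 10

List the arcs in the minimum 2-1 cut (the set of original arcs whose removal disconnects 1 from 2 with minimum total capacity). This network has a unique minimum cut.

augment #1: 2→3→1 push 13
augment #2: 2→7→1 push 21
augment #3: 2→8→1 push 3
augment #4: 2→3→4→1 push 4
augment #5: 2→3→8→1 push 7
augment #6: 2→3→5→4→1 push 5
augment #7: 2→3→8→0→1 push 3
augment #8: 2→7→8→0→1 push 5
max flow = 61; residual-reachable set from 2 gives S-side
cut edges (S→T): {(3,1), (3,4), (5,4), (7,1), (8,0), (8,1)} total cap 61

Min-cut arcs: {(3,1), (3,4), (5,4), (7,1), (8,0), (8,1)} (total capacity 61)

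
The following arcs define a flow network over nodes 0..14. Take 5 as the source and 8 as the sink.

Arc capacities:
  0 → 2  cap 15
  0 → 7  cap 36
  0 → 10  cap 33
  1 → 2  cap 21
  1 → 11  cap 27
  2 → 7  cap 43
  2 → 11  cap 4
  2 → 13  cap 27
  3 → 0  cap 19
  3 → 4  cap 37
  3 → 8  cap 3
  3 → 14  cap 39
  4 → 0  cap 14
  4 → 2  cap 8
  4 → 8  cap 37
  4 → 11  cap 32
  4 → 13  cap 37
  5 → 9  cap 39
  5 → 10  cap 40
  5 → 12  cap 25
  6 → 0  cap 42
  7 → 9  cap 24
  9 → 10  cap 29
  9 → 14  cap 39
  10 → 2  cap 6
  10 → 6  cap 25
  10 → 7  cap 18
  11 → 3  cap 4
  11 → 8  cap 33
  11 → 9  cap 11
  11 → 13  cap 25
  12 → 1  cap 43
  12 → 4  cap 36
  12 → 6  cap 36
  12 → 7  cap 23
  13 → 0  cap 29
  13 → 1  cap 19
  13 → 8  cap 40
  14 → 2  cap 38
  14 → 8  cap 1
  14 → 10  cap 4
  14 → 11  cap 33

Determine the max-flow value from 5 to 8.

Maximum flow value: 85

augment #1: 5→9→14→8 bottleneck 1, total now 1
augment #2: 5→12→4→8 bottleneck 25, total now 26
augment #3: 5→9→14→11→8 bottleneck 33, total now 59
augment #4: 5→10→2→13→8 bottleneck 6, total now 65
augment #5: 5→9→14→2→13→8 bottleneck 5, total now 70
augment #6: 5→10→6→0→2→13→8 bottleneck 15, total now 85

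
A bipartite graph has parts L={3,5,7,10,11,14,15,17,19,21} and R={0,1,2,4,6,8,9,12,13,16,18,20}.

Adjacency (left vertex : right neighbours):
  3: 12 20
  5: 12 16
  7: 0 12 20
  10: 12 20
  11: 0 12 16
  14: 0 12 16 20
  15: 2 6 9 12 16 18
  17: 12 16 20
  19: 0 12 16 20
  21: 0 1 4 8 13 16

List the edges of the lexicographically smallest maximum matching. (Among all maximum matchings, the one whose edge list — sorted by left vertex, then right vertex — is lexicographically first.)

|M| = 6 (so the lex-smallest maximum matching has 6 edges)
process left vertices in ascending order; for each, take the smallest-labelled available neighbour that still permits 6 edges overall, or leave it unmatched if none does
lex-smallest matching: {3-12, 5-16, 7-0, 10-20, 15-2, 21-1}

Lex-smallest maximum matching: {(3,12), (5,16), (7,0), (10,20), (15,2), (21,1)}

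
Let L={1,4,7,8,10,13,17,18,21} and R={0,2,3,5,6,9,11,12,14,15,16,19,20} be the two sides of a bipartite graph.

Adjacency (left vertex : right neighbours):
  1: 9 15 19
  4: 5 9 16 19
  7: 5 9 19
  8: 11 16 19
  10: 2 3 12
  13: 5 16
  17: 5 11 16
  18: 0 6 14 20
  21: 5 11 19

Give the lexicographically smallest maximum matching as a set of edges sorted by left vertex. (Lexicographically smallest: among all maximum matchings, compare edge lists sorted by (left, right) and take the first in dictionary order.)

|M| = 8 (so the lex-smallest maximum matching has 8 edges)
process left vertices in ascending order; for each, take the smallest-labelled available neighbour that still permits 8 edges overall, or leave it unmatched if none does
lex-smallest matching: {1-15, 4-5, 7-9, 8-11, 10-2, 13-16, 18-0, 21-19}

Lex-smallest maximum matching: {(1,15), (4,5), (7,9), (8,11), (10,2), (13,16), (18,0), (21,19)}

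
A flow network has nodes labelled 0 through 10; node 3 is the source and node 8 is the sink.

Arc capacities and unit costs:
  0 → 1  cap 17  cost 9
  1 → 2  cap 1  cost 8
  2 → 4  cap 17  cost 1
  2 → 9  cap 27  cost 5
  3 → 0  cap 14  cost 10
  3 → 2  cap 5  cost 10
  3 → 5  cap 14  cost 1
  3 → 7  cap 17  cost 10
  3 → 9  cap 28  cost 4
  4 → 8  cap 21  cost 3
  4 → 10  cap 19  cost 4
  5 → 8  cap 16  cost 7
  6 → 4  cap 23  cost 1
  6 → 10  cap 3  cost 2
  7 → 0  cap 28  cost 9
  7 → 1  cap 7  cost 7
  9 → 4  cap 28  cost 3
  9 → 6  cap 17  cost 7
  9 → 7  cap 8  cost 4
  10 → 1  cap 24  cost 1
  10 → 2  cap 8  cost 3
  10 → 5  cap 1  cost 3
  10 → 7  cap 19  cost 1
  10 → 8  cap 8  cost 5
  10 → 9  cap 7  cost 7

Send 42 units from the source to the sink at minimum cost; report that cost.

Minimum cost for 42 units: 434

shortest-cost path #1: 3→5→8 push 14 @ unit cost 8 (adds 112)
shortest-cost path #2: 3→9→4→8 push 21 @ unit cost 10 (adds 210)
shortest-cost path #3: 3→9→4→10→8 push 7 @ unit cost 16 (adds 112)
total cost = 434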